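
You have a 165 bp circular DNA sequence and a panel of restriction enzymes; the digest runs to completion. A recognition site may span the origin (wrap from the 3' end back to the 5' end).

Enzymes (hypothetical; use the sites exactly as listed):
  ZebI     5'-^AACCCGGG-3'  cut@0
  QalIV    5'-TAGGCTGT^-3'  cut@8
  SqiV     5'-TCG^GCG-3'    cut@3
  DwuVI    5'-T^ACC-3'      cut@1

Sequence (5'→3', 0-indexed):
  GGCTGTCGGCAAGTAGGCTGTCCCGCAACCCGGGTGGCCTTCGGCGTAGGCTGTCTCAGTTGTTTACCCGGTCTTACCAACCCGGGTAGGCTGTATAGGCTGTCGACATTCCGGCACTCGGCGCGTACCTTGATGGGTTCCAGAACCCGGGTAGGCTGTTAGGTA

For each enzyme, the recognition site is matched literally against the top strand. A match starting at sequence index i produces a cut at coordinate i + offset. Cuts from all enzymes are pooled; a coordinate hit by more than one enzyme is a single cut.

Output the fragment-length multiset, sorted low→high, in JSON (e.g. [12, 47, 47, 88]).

[3,5,6,9,10,11,11,12,15,16,16,17,17,17]

Per-enzyme occurrences:
  ZebI (AACCCGGG, off=0): starts [26, 78, 143] → cuts [26, 78, 143]
  QalIV (TAGGCTGT, off=8): starts [13, 46, 86, 95, 151, 163] → cuts [6, 21, 54, 94, 103, 159]
  SqiV (TCGGCG, off=3): starts [40, 117] → cuts [43, 120]
  DwuVI (TACC, off=1): starts [64, 74, 125] → cuts [65, 75, 126]

Pooled cuts: [6, 21, 26, 43, 54, 65, 75, 78, 94, 103, 120, 126, 143, 159]

Fragment lengths:
  6→21: 15 bp
  21→26: 5 bp
  26→43: 17 bp
  43→54: 11 bp
  54→65: 11 bp
  65→75: 10 bp
  75→78: 3 bp
  78→94: 16 bp
  94→103: 9 bp
  103→120: 17 bp
  120→126: 6 bp
  126→143: 17 bp
  143→159: 16 bp
  159→6 (wrap): 165-159+6 = 12 bp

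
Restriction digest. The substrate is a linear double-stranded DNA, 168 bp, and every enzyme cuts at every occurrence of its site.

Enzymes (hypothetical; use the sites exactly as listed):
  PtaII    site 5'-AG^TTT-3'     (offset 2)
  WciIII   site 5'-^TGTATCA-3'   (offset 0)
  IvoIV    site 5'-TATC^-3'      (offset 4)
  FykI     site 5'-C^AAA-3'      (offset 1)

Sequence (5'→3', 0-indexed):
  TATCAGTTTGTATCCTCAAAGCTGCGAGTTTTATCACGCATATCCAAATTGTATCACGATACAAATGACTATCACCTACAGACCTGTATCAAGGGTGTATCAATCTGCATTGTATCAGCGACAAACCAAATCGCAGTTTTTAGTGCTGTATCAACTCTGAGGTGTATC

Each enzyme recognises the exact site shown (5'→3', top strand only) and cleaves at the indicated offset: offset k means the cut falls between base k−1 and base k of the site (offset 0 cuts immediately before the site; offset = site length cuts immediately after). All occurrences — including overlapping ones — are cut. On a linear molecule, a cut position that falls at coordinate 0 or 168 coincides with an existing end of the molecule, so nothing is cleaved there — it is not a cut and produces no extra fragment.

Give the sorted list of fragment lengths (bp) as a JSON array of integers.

[1,2,3,4,4,5,5,6,6,6,6,6,6,7,7,8,9,9,9,10,11,11,11,16]

Site scan:
  PtaII (AGTTT, off=2): starts [4, 26, 134] → cuts [6, 28, 136]
  WciIII (TGTATCA, off=0): starts [49, 84, 95, 110, 146] → cuts [49, 84, 95, 110, 146]
  IvoIV (TATC, off=4): starts [0, 10, 31, 40, 51, 69, 86, 97, 112, 148, 164] → cuts [4, 14, 35, 44, 55, 73, 90, 101, 116, 152] (position 168 is a terminus of the linear molecule — no cut)
  FykI (CAAA, off=1): starts [16, 44, 61, 121, 126] → cuts [17, 45, 62, 122, 127]

All cut coordinates (distinct, sorted): [4, 6, 14, 17, 28, 35, 44, 45, 49, 55, 62, 73, 84, 90, 95, 101, 110, 116, 122, 127, 136, 146, 152]

Fragment lengths:
  [0,4): 4 bp
  [4,6): 2 bp
  [6,14): 8 bp
  [14,17): 3 bp
  [17,28): 11 bp
  [28,35): 7 bp
  [35,44): 9 bp
  [44,45): 1 bp
  [45,49): 4 bp
  [49,55): 6 bp
  [55,62): 7 bp
  [62,73): 11 bp
  [73,84): 11 bp
  [84,90): 6 bp
  [90,95): 5 bp
  [95,101): 6 bp
  [101,110): 9 bp
  [110,116): 6 bp
  [116,122): 6 bp
  [122,127): 5 bp
  [127,136): 9 bp
  [136,146): 10 bp
  [146,152): 6 bp
  [152,168): 16 bp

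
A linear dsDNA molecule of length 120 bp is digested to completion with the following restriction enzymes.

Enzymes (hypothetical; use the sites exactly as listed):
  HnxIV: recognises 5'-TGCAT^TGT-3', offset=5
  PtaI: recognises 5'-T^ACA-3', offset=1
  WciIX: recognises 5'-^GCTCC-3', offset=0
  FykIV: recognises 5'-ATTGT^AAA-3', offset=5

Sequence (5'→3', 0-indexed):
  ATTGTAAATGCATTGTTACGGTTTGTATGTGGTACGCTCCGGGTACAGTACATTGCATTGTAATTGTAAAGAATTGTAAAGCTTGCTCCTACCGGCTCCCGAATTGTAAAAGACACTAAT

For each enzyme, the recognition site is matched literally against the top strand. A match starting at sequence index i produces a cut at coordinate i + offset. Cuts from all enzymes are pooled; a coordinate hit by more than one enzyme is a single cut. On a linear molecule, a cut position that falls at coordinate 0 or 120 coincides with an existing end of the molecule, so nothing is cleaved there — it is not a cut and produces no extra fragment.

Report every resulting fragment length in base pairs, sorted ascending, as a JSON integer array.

Per-enzyme occurrences:
  HnxIV TGCATTGT/5: at [8, 53] ⇒ [13, 58]
  PtaI TACA/1: at [43, 48] ⇒ [44, 49]
  WciIX GCTCC/0: at [35, 84, 94] ⇒ [35, 84, 94]
  FykIV ATTGTAAA/5: at [0, 62, 72, 102] ⇒ [5, 67, 77, 107]

Pooled cuts: [5, 13, 35, 44, 49, 58, 67, 77, 84, 94, 107]

Fragments:
  [0,5): 5 bp
  [5,13): 8 bp
  [13,35): 22 bp
  [35,44): 9 bp
  [44,49): 5 bp
  [49,58): 9 bp
  [58,67): 9 bp
  [67,77): 10 bp
  [77,84): 7 bp
  [84,94): 10 bp
  [94,107): 13 bp
  [107,120): 13 bp

[5,5,7,8,9,9,9,10,10,13,13,22]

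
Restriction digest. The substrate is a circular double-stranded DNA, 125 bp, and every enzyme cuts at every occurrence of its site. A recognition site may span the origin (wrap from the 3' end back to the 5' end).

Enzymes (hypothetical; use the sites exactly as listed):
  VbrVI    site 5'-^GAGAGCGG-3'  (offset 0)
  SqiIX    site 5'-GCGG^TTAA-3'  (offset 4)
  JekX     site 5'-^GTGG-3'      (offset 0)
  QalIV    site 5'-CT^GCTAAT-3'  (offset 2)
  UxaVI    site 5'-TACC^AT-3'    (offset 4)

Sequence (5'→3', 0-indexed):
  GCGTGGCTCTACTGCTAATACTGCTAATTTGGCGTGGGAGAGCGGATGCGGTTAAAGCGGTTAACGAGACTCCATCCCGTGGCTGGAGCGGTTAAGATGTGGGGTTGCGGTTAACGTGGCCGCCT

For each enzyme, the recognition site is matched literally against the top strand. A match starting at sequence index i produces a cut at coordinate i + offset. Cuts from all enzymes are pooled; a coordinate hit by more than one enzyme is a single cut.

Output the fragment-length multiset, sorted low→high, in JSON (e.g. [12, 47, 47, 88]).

[4,5,7,9,9,11,11,12,12,13,14,18]

Site scan:
  VbrVI (GAGAGCGG, off=0): starts [37] → cuts [37]
  SqiIX (GCGGTTAA, off=4): starts [47, 56, 87, 106] → cuts [51, 60, 91, 110]
  JekX (GTGG, off=0): starts [2, 33, 78, 98, 115] → cuts [2, 33, 78, 98, 115]
  QalIV (CTGCTAAT, off=2): starts [11, 20] → cuts [13, 22]
  UxaVI (TACCAT, off=4): no sites

Pooled cuts: [2, 13, 22, 33, 37, 51, 60, 78, 91, 98, 110, 115]

Fragments:
  2→13: 11 bp
  13→22: 9 bp
  22→33: 11 bp
  33→37: 4 bp
  37→51: 14 bp
  51→60: 9 bp
  60→78: 18 bp
  78→91: 13 bp
  91→98: 7 bp
  98→110: 12 bp
  110→115: 5 bp
  115→2 (wrap): 125-115+2 = 12 bp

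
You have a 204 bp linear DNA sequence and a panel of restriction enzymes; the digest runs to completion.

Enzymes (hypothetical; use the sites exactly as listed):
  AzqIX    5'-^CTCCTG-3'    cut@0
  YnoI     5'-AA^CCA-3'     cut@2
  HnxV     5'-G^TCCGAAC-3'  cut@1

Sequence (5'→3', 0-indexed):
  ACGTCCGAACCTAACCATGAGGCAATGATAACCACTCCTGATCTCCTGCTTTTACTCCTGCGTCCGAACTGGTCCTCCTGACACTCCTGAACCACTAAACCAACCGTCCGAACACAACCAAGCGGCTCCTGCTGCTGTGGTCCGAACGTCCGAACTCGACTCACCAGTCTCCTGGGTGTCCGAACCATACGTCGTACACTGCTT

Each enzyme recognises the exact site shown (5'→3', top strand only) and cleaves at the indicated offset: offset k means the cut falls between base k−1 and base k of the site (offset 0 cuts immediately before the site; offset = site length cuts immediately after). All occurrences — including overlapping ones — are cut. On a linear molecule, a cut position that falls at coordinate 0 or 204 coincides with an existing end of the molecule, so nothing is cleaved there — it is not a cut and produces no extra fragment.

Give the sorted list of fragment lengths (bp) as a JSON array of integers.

Per-enzyme occurrences:
  AzqIX CTCCTG/0: at [34, 42, 54, 74, 83, 125, 168] ⇒ [34, 42, 54, 74, 83, 125, 168]
  YnoI AACCA/2: at [12, 29, 89, 97, 115, 182] ⇒ [14, 31, 91, 99, 117, 184]
  HnxV GTCCGAAC/1: at [2, 61, 105, 139, 147, 177] ⇒ [3, 62, 106, 140, 148, 178]

All cut coordinates (distinct, sorted): [3, 14, 31, 34, 42, 54, 62, 74, 83, 91, 99, 106, 117, 125, 140, 148, 168, 178, 184]

Fragments:
  [0,3): 3 bp
  [3,14): 11 bp
  [14,31): 17 bp
  [31,34): 3 bp
  [34,42): 8 bp
  [42,54): 12 bp
  [54,62): 8 bp
  [62,74): 12 bp
  [74,83): 9 bp
  [83,91): 8 bp
  [91,99): 8 bp
  [99,106): 7 bp
  [106,117): 11 bp
  [117,125): 8 bp
  [125,140): 15 bp
  [140,148): 8 bp
  [148,168): 20 bp
  [168,178): 10 bp
  [178,184): 6 bp
  [184,204): 20 bp

[3,3,6,7,8,8,8,8,8,8,9,10,11,11,12,12,15,17,20,20]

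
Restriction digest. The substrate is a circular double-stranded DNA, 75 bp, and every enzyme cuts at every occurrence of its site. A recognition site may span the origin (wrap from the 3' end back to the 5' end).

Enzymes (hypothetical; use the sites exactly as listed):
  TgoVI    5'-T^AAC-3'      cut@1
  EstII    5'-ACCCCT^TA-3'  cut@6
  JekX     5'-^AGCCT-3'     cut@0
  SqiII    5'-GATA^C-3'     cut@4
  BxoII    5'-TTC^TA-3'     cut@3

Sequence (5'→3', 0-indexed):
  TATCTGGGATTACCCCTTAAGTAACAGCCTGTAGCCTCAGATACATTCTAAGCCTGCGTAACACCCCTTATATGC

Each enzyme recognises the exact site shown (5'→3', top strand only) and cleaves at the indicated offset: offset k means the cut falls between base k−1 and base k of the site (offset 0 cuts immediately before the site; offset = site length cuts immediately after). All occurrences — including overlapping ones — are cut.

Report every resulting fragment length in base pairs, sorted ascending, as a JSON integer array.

[2,3,5,5,7,9,9,11,24]

Site scan:
  TgoVI TAAC/1: at [21, 58] ⇒ [22, 59]
  EstII ACCCCTTA/6: at [11, 62] ⇒ [17, 68]
  JekX AGCCT/0: at [25, 32, 50] ⇒ [25, 32, 50]
  SqiII GATAC/4: at [39] ⇒ [43]
  BxoII TTCTA/3: at [45] ⇒ [48]

All cut coordinates (distinct, sorted): [17, 22, 25, 32, 43, 48, 50, 59, 68]

Fragments:
  17→22: 5 bp
  22→25: 3 bp
  25→32: 7 bp
  32→43: 11 bp
  43→48: 5 bp
  48→50: 2 bp
  50→59: 9 bp
  59→68: 9 bp
  68→17 (wrap): 75-68+17 = 24 bp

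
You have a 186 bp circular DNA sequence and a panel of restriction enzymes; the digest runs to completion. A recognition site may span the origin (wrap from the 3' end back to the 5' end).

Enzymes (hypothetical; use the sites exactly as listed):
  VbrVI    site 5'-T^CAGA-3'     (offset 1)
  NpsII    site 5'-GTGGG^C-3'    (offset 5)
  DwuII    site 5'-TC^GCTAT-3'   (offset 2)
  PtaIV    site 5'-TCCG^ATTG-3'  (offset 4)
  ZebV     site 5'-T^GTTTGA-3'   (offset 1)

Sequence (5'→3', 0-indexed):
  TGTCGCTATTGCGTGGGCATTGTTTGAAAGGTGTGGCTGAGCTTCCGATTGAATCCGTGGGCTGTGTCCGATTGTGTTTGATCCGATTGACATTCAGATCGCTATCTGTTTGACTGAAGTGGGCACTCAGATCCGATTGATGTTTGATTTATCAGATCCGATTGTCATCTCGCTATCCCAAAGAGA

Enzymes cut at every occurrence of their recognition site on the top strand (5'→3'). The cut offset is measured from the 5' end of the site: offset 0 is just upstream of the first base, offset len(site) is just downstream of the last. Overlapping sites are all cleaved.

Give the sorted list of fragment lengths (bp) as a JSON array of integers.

Scan for sites:
  VbrVI TCAGA/1: at [93, 126, 151] ⇒ [94, 127, 152]
  NpsII GTGGGC/5: at [12, 56, 118] ⇒ [17, 61, 123]
  DwuII TCGCTAT/2: at [2, 98, 169] ⇒ [4, 100, 171]
  PtaIV TCCGATTG/4: at [43, 66, 81, 131, 156] ⇒ [47, 70, 85, 135, 160]
  ZebV TGTTTGA/1: at [20, 74, 106, 140] ⇒ [21, 75, 107, 141]

Pooled cuts: [4, 17, 21, 47, 61, 70, 75, 85, 94, 100, 107, 123, 127, 135, 141, 152, 160, 171]

Fragment lengths:
  4→17: 13 bp
  17→21: 4 bp
  21→47: 26 bp
  47→61: 14 bp
  61→70: 9 bp
  70→75: 5 bp
  75→85: 10 bp
  85→94: 9 bp
  94→100: 6 bp
  100→107: 7 bp
  107→123: 16 bp
  123→127: 4 bp
  127→135: 8 bp
  135→141: 6 bp
  141→152: 11 bp
  152→160: 8 bp
  160→171: 11 bp
  171→4 (wrap): 186-171+4 = 19 bp

[4,4,5,6,6,7,8,8,9,9,10,11,11,13,14,16,19,26]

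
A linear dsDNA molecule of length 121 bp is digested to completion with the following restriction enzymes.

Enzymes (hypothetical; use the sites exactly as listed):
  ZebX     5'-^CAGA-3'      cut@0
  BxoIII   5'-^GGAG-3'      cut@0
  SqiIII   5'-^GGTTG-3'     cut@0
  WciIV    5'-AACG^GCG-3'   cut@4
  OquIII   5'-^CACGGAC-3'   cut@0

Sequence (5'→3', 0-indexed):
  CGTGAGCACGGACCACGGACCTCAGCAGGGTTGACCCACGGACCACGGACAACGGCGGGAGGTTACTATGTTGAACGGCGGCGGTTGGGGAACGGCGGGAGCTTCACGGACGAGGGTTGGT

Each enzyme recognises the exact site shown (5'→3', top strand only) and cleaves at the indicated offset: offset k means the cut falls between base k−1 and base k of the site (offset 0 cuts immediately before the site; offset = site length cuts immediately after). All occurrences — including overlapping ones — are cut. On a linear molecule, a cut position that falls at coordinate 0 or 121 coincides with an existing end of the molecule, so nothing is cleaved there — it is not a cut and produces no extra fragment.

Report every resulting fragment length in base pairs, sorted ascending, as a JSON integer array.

Site scan:
  ZebX (CAGA, off=0): no sites
  BxoIII (GGAG, off=0): starts [57, 97] → cuts [57, 97]
  SqiIII (GGTTG, off=0): starts [28, 82, 114] → cuts [28, 82, 114]
  WciIV (AACGGCG, off=4): starts [50, 73, 90] → cuts [54, 77, 94]
  OquIII (CACGGAC, off=0): starts [6, 13, 36, 43, 104] → cuts [6, 13, 36, 43, 104]

All cut coordinates (distinct, sorted): [6, 13, 28, 36, 43, 54, 57, 77, 82, 94, 97, 104, 114]

Fragment lengths:
  [0,6): 6 bp
  [6,13): 7 bp
  [13,28): 15 bp
  [28,36): 8 bp
  [36,43): 7 bp
  [43,54): 11 bp
  [54,57): 3 bp
  [57,77): 20 bp
  [77,82): 5 bp
  [82,94): 12 bp
  [94,97): 3 bp
  [97,104): 7 bp
  [104,114): 10 bp
  [114,121): 7 bp

[3,3,5,6,7,7,7,7,8,10,11,12,15,20]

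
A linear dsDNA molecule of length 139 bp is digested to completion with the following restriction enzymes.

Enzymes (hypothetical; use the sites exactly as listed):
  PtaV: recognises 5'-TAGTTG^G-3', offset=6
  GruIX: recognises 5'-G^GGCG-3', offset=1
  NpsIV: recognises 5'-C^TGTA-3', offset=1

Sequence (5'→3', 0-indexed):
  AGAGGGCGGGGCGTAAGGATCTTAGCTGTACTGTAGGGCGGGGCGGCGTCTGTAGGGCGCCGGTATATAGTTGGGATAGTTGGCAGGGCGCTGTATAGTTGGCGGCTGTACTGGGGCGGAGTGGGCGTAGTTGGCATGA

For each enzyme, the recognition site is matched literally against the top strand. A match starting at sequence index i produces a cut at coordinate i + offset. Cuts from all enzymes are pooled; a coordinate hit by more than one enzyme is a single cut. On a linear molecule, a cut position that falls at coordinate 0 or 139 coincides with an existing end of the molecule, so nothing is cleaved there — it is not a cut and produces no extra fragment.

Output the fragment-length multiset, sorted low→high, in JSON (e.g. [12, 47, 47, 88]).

[4,4,5,5,5,5,5,5,5,6,8,9,9,9,10,10,17,18]

Per-enzyme occurrences:
  PtaV TAGTTGG/6: at [67, 76, 95, 127] ⇒ [73, 82, 101, 133]
  GruIX GGGCG/1: at [3, 8, 35, 40, 54, 85, 113, 122] ⇒ [4, 9, 36, 41, 55, 86, 114, 123]
  NpsIV CTGTA/1: at [25, 30, 49, 90, 105] ⇒ [26, 31, 50, 91, 106]

Pooled cuts: [4, 9, 26, 31, 36, 41, 50, 55, 73, 82, 86, 91, 101, 106, 114, 123, 133]

Fragments:
  [0,4): 4 bp
  [4,9): 5 bp
  [9,26): 17 bp
  [26,31): 5 bp
  [31,36): 5 bp
  [36,41): 5 bp
  [41,50): 9 bp
  [50,55): 5 bp
  [55,73): 18 bp
  [73,82): 9 bp
  [82,86): 4 bp
  [86,91): 5 bp
  [91,101): 10 bp
  [101,106): 5 bp
  [106,114): 8 bp
  [114,123): 9 bp
  [123,133): 10 bp
  [133,139): 6 bp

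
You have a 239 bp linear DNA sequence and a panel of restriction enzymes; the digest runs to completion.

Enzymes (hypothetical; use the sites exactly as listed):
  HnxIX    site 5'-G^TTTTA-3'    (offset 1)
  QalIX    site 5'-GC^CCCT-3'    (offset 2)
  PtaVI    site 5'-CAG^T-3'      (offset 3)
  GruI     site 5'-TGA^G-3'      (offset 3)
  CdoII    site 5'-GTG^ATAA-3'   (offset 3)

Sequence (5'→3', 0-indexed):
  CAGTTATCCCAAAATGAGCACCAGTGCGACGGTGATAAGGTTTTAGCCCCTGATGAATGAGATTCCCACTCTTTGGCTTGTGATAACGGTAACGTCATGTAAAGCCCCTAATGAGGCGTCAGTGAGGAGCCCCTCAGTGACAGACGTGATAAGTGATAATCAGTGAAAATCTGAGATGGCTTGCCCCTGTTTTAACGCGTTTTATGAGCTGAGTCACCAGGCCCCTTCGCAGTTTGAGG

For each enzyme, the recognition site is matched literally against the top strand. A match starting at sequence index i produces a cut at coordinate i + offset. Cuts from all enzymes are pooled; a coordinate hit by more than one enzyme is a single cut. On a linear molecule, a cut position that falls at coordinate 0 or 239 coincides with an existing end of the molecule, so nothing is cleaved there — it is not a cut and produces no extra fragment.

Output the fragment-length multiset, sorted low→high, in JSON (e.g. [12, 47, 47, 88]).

Site scan:
  HnxIX GTTTTA/1: at [39, 188, 198] ⇒ [40, 189, 199]
  QalIX GCCCCT/2: at [45, 103, 128, 182, 220] ⇒ [47, 105, 130, 184, 222]
  PtaVI CAGT/3: at [0, 21, 119, 134, 160, 229] ⇒ [3, 24, 122, 137, 163, 232]
  GruI TGAG/3: at [14, 57, 111, 122, 171, 204, 209, 234] ⇒ [17, 60, 114, 125, 174, 207, 212, 237]
  CdoII GTGATAA/3: at [31, 79, 145, 152] ⇒ [34, 82, 148, 155]

All cut coordinates (distinct, sorted): [3, 17, 24, 34, 40, 47, 60, 82, 105, 114, 122, 125, 130, 137, 148, 155, 163, 174, 184, 189, 199, 207, 212, 222, 232, 237]

Fragment lengths:
  [0,3): 3 bp
  [3,17): 14 bp
  [17,24): 7 bp
  [24,34): 10 bp
  [34,40): 6 bp
  [40,47): 7 bp
  [47,60): 13 bp
  [60,82): 22 bp
  [82,105): 23 bp
  [105,114): 9 bp
  [114,122): 8 bp
  [122,125): 3 bp
  [125,130): 5 bp
  [130,137): 7 bp
  [137,148): 11 bp
  [148,155): 7 bp
  [155,163): 8 bp
  [163,174): 11 bp
  [174,184): 10 bp
  [184,189): 5 bp
  [189,199): 10 bp
  [199,207): 8 bp
  [207,212): 5 bp
  [212,222): 10 bp
  [222,232): 10 bp
  [232,237): 5 bp
  [237,239): 2 bp

[2,3,3,5,5,5,5,6,7,7,7,7,8,8,8,9,10,10,10,10,10,11,11,13,14,22,23]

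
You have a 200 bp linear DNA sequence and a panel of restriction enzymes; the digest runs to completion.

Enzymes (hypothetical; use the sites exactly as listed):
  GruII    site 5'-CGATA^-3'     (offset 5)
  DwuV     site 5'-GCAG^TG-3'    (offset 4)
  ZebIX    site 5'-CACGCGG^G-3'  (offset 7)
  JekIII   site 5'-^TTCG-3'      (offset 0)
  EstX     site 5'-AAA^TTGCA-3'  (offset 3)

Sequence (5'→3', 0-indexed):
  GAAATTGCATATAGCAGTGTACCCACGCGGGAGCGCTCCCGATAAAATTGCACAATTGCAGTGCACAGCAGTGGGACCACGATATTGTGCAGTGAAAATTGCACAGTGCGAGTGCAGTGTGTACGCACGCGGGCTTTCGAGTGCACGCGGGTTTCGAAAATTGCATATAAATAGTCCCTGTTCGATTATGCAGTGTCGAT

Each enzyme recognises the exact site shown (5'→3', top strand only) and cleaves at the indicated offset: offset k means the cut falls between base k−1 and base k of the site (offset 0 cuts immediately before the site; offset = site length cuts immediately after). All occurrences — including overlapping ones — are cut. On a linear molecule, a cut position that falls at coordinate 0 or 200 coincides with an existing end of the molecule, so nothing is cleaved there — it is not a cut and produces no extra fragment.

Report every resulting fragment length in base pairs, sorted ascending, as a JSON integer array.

Scan for sites:
  GruII (CGATA, off=5): starts [39, 79] → cuts [44, 84]
  DwuV (GCAGTG, off=4): starts [13, 57, 67, 88, 113, 189] → cuts [17, 61, 71, 92, 117, 193]
  ZebIX (CACGCGGG, off=7): starts [23, 125, 143] → cuts [30, 132, 150]
  JekIII (TTCG, off=0): starts [135, 152, 180] → cuts [135, 152, 180]
  EstX (AAATTGCA, off=3): starts [1, 44, 95, 157] → cuts [4, 47, 98, 160]

Pooled cuts: [4, 17, 30, 44, 47, 61, 71, 84, 92, 98, 117, 132, 135, 150, 152, 160, 180, 193]

Fragments:
  [0,4): 4 bp
  [4,17): 13 bp
  [17,30): 13 bp
  [30,44): 14 bp
  [44,47): 3 bp
  [47,61): 14 bp
  [61,71): 10 bp
  [71,84): 13 bp
  [84,92): 8 bp
  [92,98): 6 bp
  [98,117): 19 bp
  [117,132): 15 bp
  [132,135): 3 bp
  [135,150): 15 bp
  [150,152): 2 bp
  [152,160): 8 bp
  [160,180): 20 bp
  [180,193): 13 bp
  [193,200): 7 bp

[2,3,3,4,6,7,8,8,10,13,13,13,13,14,14,15,15,19,20]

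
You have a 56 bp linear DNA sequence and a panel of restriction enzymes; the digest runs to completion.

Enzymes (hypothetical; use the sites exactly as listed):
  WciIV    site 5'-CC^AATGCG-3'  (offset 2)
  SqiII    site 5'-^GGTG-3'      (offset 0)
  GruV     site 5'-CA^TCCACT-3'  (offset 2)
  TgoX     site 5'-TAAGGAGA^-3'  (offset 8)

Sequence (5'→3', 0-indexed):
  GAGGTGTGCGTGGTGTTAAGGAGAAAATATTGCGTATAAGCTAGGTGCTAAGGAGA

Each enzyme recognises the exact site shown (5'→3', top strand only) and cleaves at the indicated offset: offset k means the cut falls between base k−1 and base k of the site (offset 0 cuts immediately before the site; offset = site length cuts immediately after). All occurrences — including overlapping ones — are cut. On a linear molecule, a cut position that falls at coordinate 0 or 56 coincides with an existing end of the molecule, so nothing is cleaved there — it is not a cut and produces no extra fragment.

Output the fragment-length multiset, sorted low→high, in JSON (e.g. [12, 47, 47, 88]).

Per-enzyme occurrences:
  WciIV (CCAATGCG, off=2): no sites
  SqiII GGTG/0: at [2, 11, 43] ⇒ [2, 11, 43]
  GruV (CATCCACT, off=2): no sites
  TgoX TAAGGAGA/8: at [16, 48] ⇒ [24] (position 56 is a terminus of the linear molecule — no cut)

Pooled cuts: [2, 11, 24, 43]

Fragments:
  [0,2): 2 bp
  [2,11): 9 bp
  [11,24): 13 bp
  [24,43): 19 bp
  [43,56): 13 bp

[2,9,13,13,19]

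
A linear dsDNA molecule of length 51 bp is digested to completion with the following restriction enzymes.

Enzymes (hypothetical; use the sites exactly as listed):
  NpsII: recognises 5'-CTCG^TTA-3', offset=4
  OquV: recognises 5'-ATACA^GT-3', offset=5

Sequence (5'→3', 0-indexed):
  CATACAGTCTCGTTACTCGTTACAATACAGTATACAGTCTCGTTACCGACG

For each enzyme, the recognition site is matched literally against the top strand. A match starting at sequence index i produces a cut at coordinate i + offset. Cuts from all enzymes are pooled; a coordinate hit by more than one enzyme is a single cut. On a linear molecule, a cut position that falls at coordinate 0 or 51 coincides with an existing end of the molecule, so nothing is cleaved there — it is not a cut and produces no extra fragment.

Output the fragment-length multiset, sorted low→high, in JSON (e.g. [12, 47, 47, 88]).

[6,6,6,7,7,9,10]

Per-enzyme occurrences:
  NpsII CTCGTTA/4: at [8, 15, 38] ⇒ [12, 19, 42]
  OquV ATACAGT/5: at [1, 24, 31] ⇒ [6, 29, 36]

All cut coordinates (distinct, sorted): [6, 12, 19, 29, 36, 42]

Fragments:
  [0,6): 6 bp
  [6,12): 6 bp
  [12,19): 7 bp
  [19,29): 10 bp
  [29,36): 7 bp
  [36,42): 6 bp
  [42,51): 9 bp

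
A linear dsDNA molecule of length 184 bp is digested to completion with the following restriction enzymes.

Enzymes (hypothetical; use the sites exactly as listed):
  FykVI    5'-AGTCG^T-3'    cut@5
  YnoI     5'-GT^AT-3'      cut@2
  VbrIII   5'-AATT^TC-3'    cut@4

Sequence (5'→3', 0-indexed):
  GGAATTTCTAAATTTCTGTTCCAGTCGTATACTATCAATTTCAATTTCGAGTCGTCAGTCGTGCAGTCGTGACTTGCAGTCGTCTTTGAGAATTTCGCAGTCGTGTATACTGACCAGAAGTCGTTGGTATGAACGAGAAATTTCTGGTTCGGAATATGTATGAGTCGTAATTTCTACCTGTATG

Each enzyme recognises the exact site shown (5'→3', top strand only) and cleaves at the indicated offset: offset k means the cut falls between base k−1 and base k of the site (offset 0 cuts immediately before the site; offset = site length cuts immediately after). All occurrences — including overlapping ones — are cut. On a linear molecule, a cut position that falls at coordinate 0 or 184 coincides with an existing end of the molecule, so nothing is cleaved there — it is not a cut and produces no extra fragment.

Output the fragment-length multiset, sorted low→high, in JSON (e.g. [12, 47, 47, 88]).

Site scan:
  FykVI (AGTCGT, off=5): starts [22, 49, 56, 64, 77, 98, 118, 162] → cuts [27, 54, 61, 69, 82, 103, 123, 167]
  YnoI (GTAT, off=2): starts [26, 104, 126, 157, 179] → cuts [28, 106, 128, 159, 181]
  VbrIII (AATTTC, off=4): starts [2, 10, 36, 42, 90, 138, 168] → cuts [6, 14, 40, 46, 94, 142, 172]

All cut coordinates (distinct, sorted): [6, 14, 27, 28, 40, 46, 54, 61, 69, 82, 94, 103, 106, 123, 128, 142, 159, 167, 172, 181]

Fragment lengths:
  [0,6): 6 bp
  [6,14): 8 bp
  [14,27): 13 bp
  [27,28): 1 bp
  [28,40): 12 bp
  [40,46): 6 bp
  [46,54): 8 bp
  [54,61): 7 bp
  [61,69): 8 bp
  [69,82): 13 bp
  [82,94): 12 bp
  [94,103): 9 bp
  [103,106): 3 bp
  [106,123): 17 bp
  [123,128): 5 bp
  [128,142): 14 bp
  [142,159): 17 bp
  [159,167): 8 bp
  [167,172): 5 bp
  [172,181): 9 bp
  [181,184): 3 bp

[1,3,3,5,5,6,6,7,8,8,8,8,9,9,12,12,13,13,14,17,17]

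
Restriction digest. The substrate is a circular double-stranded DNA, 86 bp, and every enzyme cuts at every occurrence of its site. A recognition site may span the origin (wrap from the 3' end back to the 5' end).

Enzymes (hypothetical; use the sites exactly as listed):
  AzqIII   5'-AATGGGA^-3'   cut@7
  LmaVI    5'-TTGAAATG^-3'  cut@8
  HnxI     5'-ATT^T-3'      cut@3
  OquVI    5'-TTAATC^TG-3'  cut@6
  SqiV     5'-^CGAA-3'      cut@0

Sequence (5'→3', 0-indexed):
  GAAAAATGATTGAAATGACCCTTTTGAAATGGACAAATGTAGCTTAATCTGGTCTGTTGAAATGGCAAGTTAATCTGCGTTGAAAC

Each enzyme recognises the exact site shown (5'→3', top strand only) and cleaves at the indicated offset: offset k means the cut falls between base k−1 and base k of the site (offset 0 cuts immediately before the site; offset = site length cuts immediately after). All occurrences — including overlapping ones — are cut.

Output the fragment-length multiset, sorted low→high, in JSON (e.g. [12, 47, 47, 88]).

Site scan:
  AzqIII (AATGGGA, off=7): no sites
  LmaVI (TTGAAATG, off=8): starts [9, 23, 56] → cuts [17, 31, 64]
  HnxI (ATTT, off=3): no sites
  OquVI (TTAATCTG, off=6): starts [43, 69] → cuts [49, 75]
  SqiV (CGAA, off=0): starts [85] → cuts [85]

Pooled cuts: [17, 31, 49, 64, 75, 85]

Fragments:
  17→31: 14 bp
  31→49: 18 bp
  49→64: 15 bp
  64→75: 11 bp
  75→85: 10 bp
  85→17 (wrap): 86-85+17 = 18 bp

[10,11,14,15,18,18]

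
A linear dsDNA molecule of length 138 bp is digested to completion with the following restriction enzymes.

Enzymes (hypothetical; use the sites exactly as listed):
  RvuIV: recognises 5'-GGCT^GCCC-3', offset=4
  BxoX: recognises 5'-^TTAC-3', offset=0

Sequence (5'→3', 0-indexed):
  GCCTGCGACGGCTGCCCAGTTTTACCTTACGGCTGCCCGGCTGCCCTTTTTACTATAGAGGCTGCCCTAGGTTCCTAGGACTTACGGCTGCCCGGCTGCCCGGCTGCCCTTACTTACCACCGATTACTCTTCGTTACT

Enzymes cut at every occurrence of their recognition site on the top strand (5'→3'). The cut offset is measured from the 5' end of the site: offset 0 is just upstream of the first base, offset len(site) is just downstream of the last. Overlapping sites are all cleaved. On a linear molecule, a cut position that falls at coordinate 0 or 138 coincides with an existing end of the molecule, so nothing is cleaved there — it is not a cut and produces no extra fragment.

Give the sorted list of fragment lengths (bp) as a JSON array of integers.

Site scan:
  RvuIV GGCTGCCC/4: at [9, 30, 38, 59, 85, 93, 101] ⇒ [13, 34, 42, 63, 89, 97, 105]
  BxoX TTAC/0: at [21, 26, 49, 81, 109, 113, 123, 133] ⇒ [21, 26, 49, 81, 109, 113, 123, 133]

Pooled cuts: [13, 21, 26, 34, 42, 49, 63, 81, 89, 97, 105, 109, 113, 123, 133]

Fragment lengths:
  [0,13): 13 bp
  [13,21): 8 bp
  [21,26): 5 bp
  [26,34): 8 bp
  [34,42): 8 bp
  [42,49): 7 bp
  [49,63): 14 bp
  [63,81): 18 bp
  [81,89): 8 bp
  [89,97): 8 bp
  [97,105): 8 bp
  [105,109): 4 bp
  [109,113): 4 bp
  [113,123): 10 bp
  [123,133): 10 bp
  [133,138): 5 bp

[4,4,5,5,7,8,8,8,8,8,8,10,10,13,14,18]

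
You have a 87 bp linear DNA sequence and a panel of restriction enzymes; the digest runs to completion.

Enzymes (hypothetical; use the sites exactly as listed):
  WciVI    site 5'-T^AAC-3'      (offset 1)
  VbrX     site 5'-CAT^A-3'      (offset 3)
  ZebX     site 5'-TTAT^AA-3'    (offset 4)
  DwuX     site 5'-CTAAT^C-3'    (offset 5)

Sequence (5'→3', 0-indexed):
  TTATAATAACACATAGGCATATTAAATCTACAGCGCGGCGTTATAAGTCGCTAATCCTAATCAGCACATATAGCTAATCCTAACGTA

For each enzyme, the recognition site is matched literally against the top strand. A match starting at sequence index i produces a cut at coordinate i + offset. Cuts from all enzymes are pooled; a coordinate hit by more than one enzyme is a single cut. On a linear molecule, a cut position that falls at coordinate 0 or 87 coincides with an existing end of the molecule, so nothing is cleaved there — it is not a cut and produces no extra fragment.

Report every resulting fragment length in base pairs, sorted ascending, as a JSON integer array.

Site scan:
  WciVI TAAC/1: at [6, 80] ⇒ [7, 81]
  VbrX CATA/3: at [11, 17, 66] ⇒ [14, 20, 69]
  ZebX TTATAA/4: at [0, 40] ⇒ [4, 44]
  DwuX CTAATC/5: at [50, 56, 73] ⇒ [55, 61, 78]

Pooled cuts: [4, 7, 14, 20, 44, 55, 61, 69, 78, 81]

Fragments:
  [0,4): 4 bp
  [4,7): 3 bp
  [7,14): 7 bp
  [14,20): 6 bp
  [20,44): 24 bp
  [44,55): 11 bp
  [55,61): 6 bp
  [61,69): 8 bp
  [69,78): 9 bp
  [78,81): 3 bp
  [81,87): 6 bp

[3,3,4,6,6,6,7,8,9,11,24]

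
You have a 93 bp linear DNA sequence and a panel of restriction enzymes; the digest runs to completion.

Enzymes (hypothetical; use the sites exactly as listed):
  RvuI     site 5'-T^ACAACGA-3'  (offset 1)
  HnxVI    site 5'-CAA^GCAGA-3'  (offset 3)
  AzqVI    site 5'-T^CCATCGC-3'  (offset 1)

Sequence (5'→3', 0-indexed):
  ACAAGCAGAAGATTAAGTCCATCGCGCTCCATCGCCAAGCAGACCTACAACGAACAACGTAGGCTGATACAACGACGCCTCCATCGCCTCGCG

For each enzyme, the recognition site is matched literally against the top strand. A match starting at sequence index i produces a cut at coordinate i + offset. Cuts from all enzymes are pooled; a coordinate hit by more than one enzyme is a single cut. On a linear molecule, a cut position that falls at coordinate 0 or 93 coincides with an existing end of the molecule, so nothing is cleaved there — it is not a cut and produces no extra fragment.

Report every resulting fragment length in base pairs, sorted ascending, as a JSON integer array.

[4,8,10,10,12,13,14,22]

Scan for sites:
  RvuI TACAACGA/1: at [45, 67] ⇒ [46, 68]
  HnxVI CAAGCAGA/3: at [1, 35] ⇒ [4, 38]
  AzqVI TCCATCGC/1: at [17, 27, 79] ⇒ [18, 28, 80]

Pooled cuts: [4, 18, 28, 38, 46, 68, 80]

Fragment lengths:
  [0,4): 4 bp
  [4,18): 14 bp
  [18,28): 10 bp
  [28,38): 10 bp
  [38,46): 8 bp
  [46,68): 22 bp
  [68,80): 12 bp
  [80,93): 13 bp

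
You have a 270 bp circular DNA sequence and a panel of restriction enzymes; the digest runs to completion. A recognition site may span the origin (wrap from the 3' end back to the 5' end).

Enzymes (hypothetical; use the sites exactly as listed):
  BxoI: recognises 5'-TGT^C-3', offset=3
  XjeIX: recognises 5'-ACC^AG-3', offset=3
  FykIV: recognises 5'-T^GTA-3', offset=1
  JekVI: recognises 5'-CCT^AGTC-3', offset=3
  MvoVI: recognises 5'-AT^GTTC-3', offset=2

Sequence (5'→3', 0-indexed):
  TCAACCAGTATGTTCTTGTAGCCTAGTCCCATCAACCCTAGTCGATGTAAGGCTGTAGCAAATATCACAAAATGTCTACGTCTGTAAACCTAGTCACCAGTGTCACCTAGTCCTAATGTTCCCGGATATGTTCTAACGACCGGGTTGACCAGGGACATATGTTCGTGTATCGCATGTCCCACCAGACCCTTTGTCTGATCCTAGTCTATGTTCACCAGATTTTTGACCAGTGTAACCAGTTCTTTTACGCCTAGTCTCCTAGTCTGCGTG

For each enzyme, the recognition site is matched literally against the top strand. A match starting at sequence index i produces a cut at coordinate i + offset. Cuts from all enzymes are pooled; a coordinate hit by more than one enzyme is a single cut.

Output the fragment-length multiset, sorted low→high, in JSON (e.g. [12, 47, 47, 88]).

Site scan:
  BxoI TGTC/3: at [72, 100, 174, 191, 268] ⇒ [1, 75, 103, 177, 194]
  XjeIX ACCAG/3: at [3, 95, 147, 180, 213, 225, 234] ⇒ [6, 98, 150, 183, 216, 228, 237]
  FykIV TGTA/1: at [16, 45, 53, 82, 165, 230] ⇒ [17, 46, 54, 83, 166, 231]
  JekVI CCTAGTC/3: at [21, 36, 88, 105, 199, 249, 257] ⇒ [24, 39, 91, 108, 202, 252, 260]
  MvoVI ATGTTC/2: at [9, 115, 127, 158, 207] ⇒ [11, 117, 129, 160, 209]

Pooled cuts: [1, 6, 11, 17, 24, 39, 46, 54, 75, 83, 91, 98, 103, 108, 117, 129, 150, 160, 166, 177, 183, 194, 202, 209, 216, 228, 231, 237, 252, 260]

Fragments:
  1→6: 5 bp
  6→11: 5 bp
  11→17: 6 bp
  17→24: 7 bp
  24→39: 15 bp
  39→46: 7 bp
  46→54: 8 bp
  54→75: 21 bp
  75→83: 8 bp
  83→91: 8 bp
  91→98: 7 bp
  98→103: 5 bp
  103→108: 5 bp
  108→117: 9 bp
  117→129: 12 bp
  129→150: 21 bp
  150→160: 10 bp
  160→166: 6 bp
  166→177: 11 bp
  177→183: 6 bp
  183→194: 11 bp
  194→202: 8 bp
  202→209: 7 bp
  209→216: 7 bp
  216→228: 12 bp
  228→231: 3 bp
  231→237: 6 bp
  237→252: 15 bp
  252→260: 8 bp
  260→1 (wrap): 270-260+1 = 11 bp

[3,5,5,5,5,6,6,6,6,7,7,7,7,7,8,8,8,8,8,9,10,11,11,11,12,12,15,15,21,21]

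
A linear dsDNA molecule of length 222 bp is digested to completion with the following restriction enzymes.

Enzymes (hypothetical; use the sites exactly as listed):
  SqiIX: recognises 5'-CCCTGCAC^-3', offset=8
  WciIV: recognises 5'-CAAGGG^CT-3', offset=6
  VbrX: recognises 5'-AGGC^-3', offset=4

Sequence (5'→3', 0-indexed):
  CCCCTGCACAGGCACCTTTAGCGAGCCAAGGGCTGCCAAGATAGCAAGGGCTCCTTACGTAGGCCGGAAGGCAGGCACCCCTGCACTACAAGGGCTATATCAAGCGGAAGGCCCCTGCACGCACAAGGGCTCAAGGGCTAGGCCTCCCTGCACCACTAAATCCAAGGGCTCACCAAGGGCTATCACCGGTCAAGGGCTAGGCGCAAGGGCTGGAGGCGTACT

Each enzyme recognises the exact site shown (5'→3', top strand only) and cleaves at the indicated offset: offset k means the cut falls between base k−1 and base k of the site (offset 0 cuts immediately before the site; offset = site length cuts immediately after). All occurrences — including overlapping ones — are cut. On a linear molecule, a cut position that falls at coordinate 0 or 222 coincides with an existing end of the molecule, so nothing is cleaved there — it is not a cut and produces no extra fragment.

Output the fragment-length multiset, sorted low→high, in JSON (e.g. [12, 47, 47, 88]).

Site scan:
  SqiIX (CCCTGCAC, off=8): starts [1, 78, 112, 145] → cuts [9, 86, 120, 153]
  WciIV (CAAGGGCT, off=6): starts [26, 44, 88, 123, 131, 162, 173, 190, 203] → cuts [32, 50, 94, 129, 137, 168, 179, 196, 209]
  VbrX (AGGC, off=4): starts [9, 60, 68, 72, 108, 139, 198, 213] → cuts [13, 64, 72, 76, 112, 143, 202, 217]

Pooled cuts: [9, 13, 32, 50, 64, 72, 76, 86, 94, 112, 120, 129, 137, 143, 153, 168, 179, 196, 202, 209, 217]

Fragments:
  [0,9): 9 bp
  [9,13): 4 bp
  [13,32): 19 bp
  [32,50): 18 bp
  [50,64): 14 bp
  [64,72): 8 bp
  [72,76): 4 bp
  [76,86): 10 bp
  [86,94): 8 bp
  [94,112): 18 bp
  [112,120): 8 bp
  [120,129): 9 bp
  [129,137): 8 bp
  [137,143): 6 bp
  [143,153): 10 bp
  [153,168): 15 bp
  [168,179): 11 bp
  [179,196): 17 bp
  [196,202): 6 bp
  [202,209): 7 bp
  [209,217): 8 bp
  [217,222): 5 bp

[4,4,5,6,6,7,8,8,8,8,8,9,9,10,10,11,14,15,17,18,18,19]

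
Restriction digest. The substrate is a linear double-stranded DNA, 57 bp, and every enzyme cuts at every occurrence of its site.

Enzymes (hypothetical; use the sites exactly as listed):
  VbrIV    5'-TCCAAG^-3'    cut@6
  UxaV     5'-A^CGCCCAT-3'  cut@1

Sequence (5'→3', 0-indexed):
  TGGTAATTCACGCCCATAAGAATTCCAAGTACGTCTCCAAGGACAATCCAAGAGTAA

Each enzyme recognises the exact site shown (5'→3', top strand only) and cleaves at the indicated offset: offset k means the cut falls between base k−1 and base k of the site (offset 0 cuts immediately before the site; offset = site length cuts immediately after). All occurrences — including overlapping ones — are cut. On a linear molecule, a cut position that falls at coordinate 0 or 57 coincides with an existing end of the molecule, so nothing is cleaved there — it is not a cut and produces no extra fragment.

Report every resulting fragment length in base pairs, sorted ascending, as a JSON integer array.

Per-enzyme occurrences:
  VbrIV (TCCAAG, off=6): starts [23, 35, 46] → cuts [29, 41, 52]
  UxaV (ACGCCCAT, off=1): starts [9] → cuts [10]

Pooled cuts: [10, 29, 41, 52]

Fragment lengths:
  [0,10): 10 bp
  [10,29): 19 bp
  [29,41): 12 bp
  [41,52): 11 bp
  [52,57): 5 bp

[5,10,11,12,19]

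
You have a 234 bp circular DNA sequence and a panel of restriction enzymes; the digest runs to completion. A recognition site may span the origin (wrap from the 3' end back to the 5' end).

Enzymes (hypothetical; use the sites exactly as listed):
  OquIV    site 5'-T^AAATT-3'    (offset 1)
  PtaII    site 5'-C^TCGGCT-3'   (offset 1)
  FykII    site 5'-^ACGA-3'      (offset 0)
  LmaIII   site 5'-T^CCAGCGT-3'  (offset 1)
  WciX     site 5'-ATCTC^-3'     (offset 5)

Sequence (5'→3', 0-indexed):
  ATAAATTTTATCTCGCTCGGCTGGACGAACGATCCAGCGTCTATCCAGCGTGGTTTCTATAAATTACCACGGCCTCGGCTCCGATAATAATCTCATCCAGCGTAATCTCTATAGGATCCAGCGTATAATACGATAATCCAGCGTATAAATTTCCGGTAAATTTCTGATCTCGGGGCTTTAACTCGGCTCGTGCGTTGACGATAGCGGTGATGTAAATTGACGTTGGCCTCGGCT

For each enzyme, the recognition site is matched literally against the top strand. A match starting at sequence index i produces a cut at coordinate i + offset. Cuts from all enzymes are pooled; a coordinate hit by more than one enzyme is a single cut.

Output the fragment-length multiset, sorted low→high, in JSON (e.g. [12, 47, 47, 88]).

[2,2,4,5,8,8,8,8,9,11,11,11,12,12,13,14,14,15,15,16,16,20]

Site scan:
  OquIV (TAAATT, off=1): starts [1, 59, 145, 156, 212] → cuts [2, 60, 146, 157, 213]
  PtaII (CTCGGCT, off=1): starts [15, 73, 181, 227] → cuts [16, 74, 182, 228]
  FykII (ACGA, off=0): starts [24, 28, 129, 197] → cuts [24, 28, 129, 197]
  LmaIII (TCCAGCGT, off=1): starts [32, 43, 95, 116, 136] → cuts [33, 44, 96, 117, 137]
  WciX (ATCTC, off=5): starts [9, 89, 104, 166] → cuts [14, 94, 109, 171]

All cut coordinates (distinct, sorted): [2, 14, 16, 24, 28, 33, 44, 60, 74, 94, 96, 109, 117, 129, 137, 146, 157, 171, 182, 197, 213, 228]

Fragment lengths:
  2→14: 12 bp
  14→16: 2 bp
  16→24: 8 bp
  24→28: 4 bp
  28→33: 5 bp
  33→44: 11 bp
  44→60: 16 bp
  60→74: 14 bp
  74→94: 20 bp
  94→96: 2 bp
  96→109: 13 bp
  109→117: 8 bp
  117→129: 12 bp
  129→137: 8 bp
  137→146: 9 bp
  146→157: 11 bp
  157→171: 14 bp
  171→182: 11 bp
  182→197: 15 bp
  197→213: 16 bp
  213→228: 15 bp
  228→2 (wrap): 234-228+2 = 8 bp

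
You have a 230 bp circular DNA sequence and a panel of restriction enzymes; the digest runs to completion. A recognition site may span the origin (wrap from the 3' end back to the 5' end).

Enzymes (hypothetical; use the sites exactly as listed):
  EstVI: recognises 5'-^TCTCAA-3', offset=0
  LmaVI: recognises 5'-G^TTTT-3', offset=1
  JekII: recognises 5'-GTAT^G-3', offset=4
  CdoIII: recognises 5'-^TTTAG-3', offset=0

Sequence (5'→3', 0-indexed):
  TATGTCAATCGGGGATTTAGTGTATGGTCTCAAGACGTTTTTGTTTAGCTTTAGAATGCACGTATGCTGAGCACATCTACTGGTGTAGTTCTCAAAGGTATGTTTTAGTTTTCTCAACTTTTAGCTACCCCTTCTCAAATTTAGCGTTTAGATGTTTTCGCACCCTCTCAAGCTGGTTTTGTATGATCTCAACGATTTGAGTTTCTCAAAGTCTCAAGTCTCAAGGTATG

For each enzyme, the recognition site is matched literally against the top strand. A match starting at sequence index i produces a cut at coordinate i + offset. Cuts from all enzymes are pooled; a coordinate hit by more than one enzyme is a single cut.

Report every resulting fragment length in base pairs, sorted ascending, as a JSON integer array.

Per-enzyme occurrences:
  EstVI (TCTCAA, off=0): starts [27, 89, 111, 132, 165, 186, 203, 211, 218] → cuts [27, 89, 111, 132, 165, 186, 203, 211, 218]
  LmaVI (GTTTT, off=1): starts [36, 101, 107, 153, 175] → cuts [37, 102, 108, 154, 176]
  JekII (GTATG, off=4): starts [21, 61, 97, 180, 225, 229] → cuts [3, 25, 65, 101, 184, 229]
  CdoIII (TTTAG, off=0): starts [15, 43, 49, 103, 119, 139, 146] → cuts [15, 43, 49, 103, 119, 139, 146]

Pooled cuts: [3, 15, 25, 27, 37, 43, 49, 65, 89, 101, 102, 103, 108, 111, 119, 132, 139, 146, 154, 165, 176, 184, 186, 203, 211, 218, 229]

Fragment lengths:
  3→15: 12 bp
  15→25: 10 bp
  25→27: 2 bp
  27→37: 10 bp
  37→43: 6 bp
  43→49: 6 bp
  49→65: 16 bp
  65→89: 24 bp
  89→101: 12 bp
  101→102: 1 bp
  102→103: 1 bp
  103→108: 5 bp
  108→111: 3 bp
  111→119: 8 bp
  119→132: 13 bp
  132→139: 7 bp
  139→146: 7 bp
  146→154: 8 bp
  154→165: 11 bp
  165→176: 11 bp
  176→184: 8 bp
  184→186: 2 bp
  186→203: 17 bp
  203→211: 8 bp
  211→218: 7 bp
  218→229: 11 bp
  229→3 (wrap): 230-229+3 = 4 bp

[1,1,2,2,3,4,5,6,6,7,7,7,8,8,8,8,10,10,11,11,11,12,12,13,16,17,24]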